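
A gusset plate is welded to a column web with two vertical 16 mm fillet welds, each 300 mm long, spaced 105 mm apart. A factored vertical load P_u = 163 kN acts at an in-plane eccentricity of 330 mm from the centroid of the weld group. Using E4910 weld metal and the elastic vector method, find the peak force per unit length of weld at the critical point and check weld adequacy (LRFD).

E49XX → F_EXX = 490 MPa.
Total weld length L_w = 600 mm. Treat welds as unit-width lines.
Polar moment about centroid: J = 2[d³/12 + d(b/2)²] = 2[300³/12 + 300×52.5²] = 6154000 mm³.
Direct shear f_v = P/L_w = 163×10³ / 600 = 271.7 N/mm (vertical).
Torsion M = P·e = 163×10³ × 330 = 53790000 N·mm.
Critical point at (x, y) = (52.5, 150) from centroid. f_tx = M·y/J = 1311 N/mm; f_ty = M·x/J = 458.9 N/mm.
Resultant f_max = √[f_tx² + (f_v + f_ty)²] = √[1311² + (271.7 + 458.9)²] = 1501 N/mm.
Capacity per unit length: φr_n = 0.75 × 0.6 × 490 × (0.707 × 16) = 2494 N/mm.
1501 ≤ 2494 → adequate.

f_max ≈ 1500 N/mm; adequate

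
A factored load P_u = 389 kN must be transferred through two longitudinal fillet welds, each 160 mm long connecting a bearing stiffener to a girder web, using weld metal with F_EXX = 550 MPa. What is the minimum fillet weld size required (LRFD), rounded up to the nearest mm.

Total weld length L = 320 mm.
Required throat t_e = P_u / (φ × 0.6 F_EXX × L) = 389 / (0.75 × 0.6 × 550 × 320 × 10⁻³) = 4.912 mm.
Required leg w = t_e / 0.707 = 6.947 mm → use 7 mm.

w = 7 mm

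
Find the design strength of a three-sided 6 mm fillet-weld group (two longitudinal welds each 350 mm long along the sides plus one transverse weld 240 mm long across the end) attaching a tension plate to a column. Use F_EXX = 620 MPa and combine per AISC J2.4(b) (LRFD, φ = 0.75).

t_e = 0.707 × 6 = 4.242 mm.
R_nwl = 0.6 × 620 × 4.242 × 700 × 10⁻³ = 1105 kN (longitudinal, 2 welds).
R_nwt = 0.6 × 620 × 4.242 × 240 × 10⁻³ = 378.7 kN (transverse, base value).
(i) R_nwl + R_nwt = 1483 kN; (ii) 0.85 R_nwl + 1.5 R_nwt = 1507 kN.
R_n = max = 1507 kN [governs: (ii)]; φR_n = 1130 kN.

φR_n ≈ 1130 kN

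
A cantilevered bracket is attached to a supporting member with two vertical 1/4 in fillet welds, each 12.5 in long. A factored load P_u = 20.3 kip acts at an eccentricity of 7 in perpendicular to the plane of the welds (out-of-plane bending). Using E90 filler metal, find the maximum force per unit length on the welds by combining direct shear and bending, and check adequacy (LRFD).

E90XX → F_EXX = 90 ksi.
L_w = 2 × 12.5 = 25 in; section modulus (unit throat) S = 2 × L²/6 = 52.08 in².
Direct shear f_v = P/L_w = 20.3/25 = 0.812 kip/in.
Moment M = P × e = 20.3 × 7 = 142.1 kip·in; bending f_b = M/S = 2.728 kip/in.
f_max = √(f_v² + f_b²) = √(0.812² + 2.728²) = 2.847 kip/in.
φr_n = 0.75 × 0.6 × 90 × (0.707 × 0.25) = 7.158 kip/in → adequate.

f_max ≈ 2.85 kip/in; adequate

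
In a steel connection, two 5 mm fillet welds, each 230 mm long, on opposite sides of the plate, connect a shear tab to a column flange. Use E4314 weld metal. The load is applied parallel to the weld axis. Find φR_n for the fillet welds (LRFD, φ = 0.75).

E43XX → F_EXX = 430 MPa.
Effective throat t_e = 0.707 × 5 = 3.535 mm.
Total length L = 460 mm; A_we = 3.535 × 460 = 1626 mm².
F_nw = 0.6 F_EXX = 0.6 × 430 = 258 MPa.
φR_n = 0.75 × 258 × 1626 × 10⁻³ = 314.7 kN.

φR_n ≈ 315 kN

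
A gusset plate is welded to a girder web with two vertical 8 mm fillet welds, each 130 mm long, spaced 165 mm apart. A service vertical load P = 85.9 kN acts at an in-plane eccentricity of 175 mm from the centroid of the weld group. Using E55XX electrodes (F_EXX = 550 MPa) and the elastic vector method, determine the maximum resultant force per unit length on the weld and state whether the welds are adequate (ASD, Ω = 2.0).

f_max ≈ 1020 N/mm; NOT adequate

Total weld length L_w = 260 mm. Treat welds as unit-width lines.
Polar moment about centroid: J = 2[d³/12 + d(b/2)²] = 2[130³/12 + 130×82.5²] = 2136000 mm³.
Direct shear f_v = P/L_w = 85.9×10³ / 260 = 330.4 N/mm (vertical).
Torsion M = P·e = 85.9×10³ × 175 = 15032000 N·mm.
Critical point at (x, y) = (82.5, 65) from centroid. f_tx = M·y/J = 457.5 N/mm; f_ty = M·x/J = 580.7 N/mm.
Resultant f_max = √[f_tx² + (f_v + f_ty)²] = √[457.5² + (330.4 + 580.7)²] = 1019 N/mm.
Capacity per unit length: r_n/Ω = (1/2.0) × 0.6 × 550 × (0.707 × 8) = 933.2 N/mm.
1019 > 933.2 → NOT adequate.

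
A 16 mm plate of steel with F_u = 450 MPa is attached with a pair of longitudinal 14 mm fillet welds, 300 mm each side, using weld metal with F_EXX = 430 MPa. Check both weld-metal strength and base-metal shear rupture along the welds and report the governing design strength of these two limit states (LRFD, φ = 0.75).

t_e = 0.707 × 14 = 9.898 mm; L = 600 mm.
Weld metal: φR_n = 0.75 × 0.6 × 430 × 9.898 × 600 × 10⁻³ = 1149 kN.
Base metal (shear rupture): φR_n = 0.75 × 0.6 × 450 × 16 × 600 × 10⁻³ = 1944 kN.
Governing: weld metal.

φR_n ≈ 1150 kN (weld metal governs)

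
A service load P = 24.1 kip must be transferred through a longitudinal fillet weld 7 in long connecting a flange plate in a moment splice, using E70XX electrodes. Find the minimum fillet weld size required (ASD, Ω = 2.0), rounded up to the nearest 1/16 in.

w = 1/4 in

E70XX → F_EXX = 70 ksi.
Total weld length L = 7 in.
Required throat t_e = P × Ω / (0.6 F_EXX × L) = 24.1 × 2.0 / (0.6 × 70 × 7) = 0.1639 in.
Required leg w = t_e / 0.707 = 0.2319 in → use 1/4 in.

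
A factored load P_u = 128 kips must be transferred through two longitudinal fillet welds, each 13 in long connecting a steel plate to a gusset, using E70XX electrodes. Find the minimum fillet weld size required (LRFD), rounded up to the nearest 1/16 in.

E70XX → F_EXX = 70 ksi.
Total weld length L = 26 in.
Required throat t_e = P_u / (φ × 0.6 F_EXX × L) = 128 / (0.75 × 0.6 × 70 × 26) = 0.1563 in.
Required leg w = t_e / 0.707 = 0.2211 in → use 1/4 in.

w = 1/4 in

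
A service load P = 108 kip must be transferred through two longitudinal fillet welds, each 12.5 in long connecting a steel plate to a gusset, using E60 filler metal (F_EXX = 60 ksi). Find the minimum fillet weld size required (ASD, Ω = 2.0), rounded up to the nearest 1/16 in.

w = 3/8 in

Total weld length L = 25 in.
Required throat t_e = P × Ω / (0.6 F_EXX × L) = 108 × 2.0 / (0.6 × 60 × 25) = 0.24 in.
Required leg w = t_e / 0.707 = 0.3395 in → use 3/8 in.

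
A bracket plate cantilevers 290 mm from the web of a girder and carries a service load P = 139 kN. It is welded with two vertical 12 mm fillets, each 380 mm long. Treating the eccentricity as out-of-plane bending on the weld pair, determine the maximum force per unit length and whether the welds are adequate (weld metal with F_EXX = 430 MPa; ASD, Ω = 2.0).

f_max ≈ 857 N/mm; adequate

L_w = 2 × 380 = 760 mm; section modulus (unit throat) S = 2 × L²/6 = 48130 mm².
Direct shear f_v = P/L_w = 139×10³/760 = 182.9 N/mm.
Moment M = P × e = 139×10³ × 290 = 40310000 N·mm; bending f_b = M/S = 837.5 N/mm.
f_max = √(f_v² + f_b²) = √(182.9² + 837.5²) = 857.2 N/mm.
r_n/Ω = (1/2.0) × 0.6 × 430 × (0.707 × 12) = 1094 N/mm → adequate.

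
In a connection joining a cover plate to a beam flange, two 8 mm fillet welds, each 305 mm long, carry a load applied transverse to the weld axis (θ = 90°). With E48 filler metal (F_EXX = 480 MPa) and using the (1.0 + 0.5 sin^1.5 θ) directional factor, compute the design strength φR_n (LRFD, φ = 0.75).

t_e = 0.707 × 8 = 5.656 mm; A_we = 5.656 × 610 = 3450 mm².
Directional factor: 1.0 + 0.5 sin^1.5(90°) = 1.5.
F_nw = 0.6 × 480 × 1.5 = 432 MPa.
φR_n = 0.75 × 432 × 3450 × 10⁻³ = 1118 kN.

φR_n ≈ 1120 kN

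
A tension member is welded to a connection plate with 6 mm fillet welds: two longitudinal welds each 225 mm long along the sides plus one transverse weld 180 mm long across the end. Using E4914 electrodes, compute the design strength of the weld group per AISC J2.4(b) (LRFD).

φR_n ≈ 610 kN

E49XX → F_EXX = 490 MPa.
t_e = 0.707 × 6 = 4.242 mm.
R_nwl = 0.6 × 490 × 4.242 × 450 × 10⁻³ = 561.2 kN (longitudinal, 2 welds).
R_nwt = 0.6 × 490 × 4.242 × 180 × 10⁻³ = 224.5 kN (transverse, base value).
(i) R_nwl + R_nwt = 785.7 kN; (ii) 0.85 R_nwl + 1.5 R_nwt = 813.8 kN.
R_n = max = 813.8 kN [governs: (ii)]; φR_n = 610.3 kN.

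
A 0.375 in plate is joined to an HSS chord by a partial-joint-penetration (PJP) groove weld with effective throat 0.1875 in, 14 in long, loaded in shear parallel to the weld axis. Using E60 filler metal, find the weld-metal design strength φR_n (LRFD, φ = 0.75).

E60XX → F_EXX = 60 ksi.
Effective throat (given) t_e = 0.1875 in.
A_we = 0.1875 × 14 = 2.625 in².
F_nw = 0.6 F_EXX = 36 ksi.
φR_n = 0.75 × 36 × 2.625 = 70.88 kips.

φR_n ≈ 70.9 kips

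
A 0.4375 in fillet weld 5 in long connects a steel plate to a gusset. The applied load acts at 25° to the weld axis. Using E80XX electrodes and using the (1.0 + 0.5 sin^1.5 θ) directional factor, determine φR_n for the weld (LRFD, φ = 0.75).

φR_n ≈ 63.3 kip

E80XX → F_EXX = 80 ksi.
t_e = 0.707 × 0.4375 = 0.3093 in; A_we = 0.3093 × 5 = 1.547 in².
Directional factor: 1.0 + 0.5 sin^1.5(25°) = 1.137.
F_nw = 0.6 × 80 × 1.137 = 54.59 ksi.
φR_n = 0.75 × 54.59 × 1.547 = 63.32 kip.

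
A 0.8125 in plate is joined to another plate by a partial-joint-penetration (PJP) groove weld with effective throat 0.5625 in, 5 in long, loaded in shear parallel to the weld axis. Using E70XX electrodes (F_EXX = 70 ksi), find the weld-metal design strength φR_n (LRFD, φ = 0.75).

φR_n ≈ 88.6 kip

Effective throat (given) t_e = 0.5625 in.
A_we = 0.5625 × 5 = 2.812 in².
F_nw = 0.6 F_EXX = 42 ksi.
φR_n = 0.75 × 42 × 2.812 = 88.59 kip.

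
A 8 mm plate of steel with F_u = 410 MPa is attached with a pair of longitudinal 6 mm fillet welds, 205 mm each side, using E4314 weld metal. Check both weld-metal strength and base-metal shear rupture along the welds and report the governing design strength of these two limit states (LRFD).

E43XX → F_EXX = 430 MPa.
t_e = 0.707 × 6 = 4.242 mm; L = 410 mm.
Weld metal: φR_n = 0.75 × 0.6 × 430 × 4.242 × 410 × 10⁻³ = 336.5 kN.
Base metal (shear rupture): φR_n = 0.75 × 0.6 × 410 × 8 × 410 × 10⁻³ = 605.2 kN.
Governing: weld metal.

φR_n ≈ 337 kN (weld metal governs)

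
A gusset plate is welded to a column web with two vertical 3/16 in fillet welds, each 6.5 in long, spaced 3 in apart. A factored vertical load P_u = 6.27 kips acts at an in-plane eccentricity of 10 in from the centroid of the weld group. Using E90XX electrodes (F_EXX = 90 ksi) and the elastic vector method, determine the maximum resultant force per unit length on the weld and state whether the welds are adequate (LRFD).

f_max ≈ 3.22 kip/in; adequate

Total weld length L_w = 13 in. Treat welds as unit-width lines.
Polar moment about centroid: J = 2[d³/12 + d(b/2)²] = 2[6.5³/12 + 6.5×1.5²] = 75.02 in³.
Direct shear f_v = P/L_w = 6.27 / 13 = 0.4823 kip/in (vertical).
Torsion M = P·e = 6.27 × 10 = 62.7 kip·in.
Critical point at (x, y) = (1.5, 3.25) from centroid. f_tx = M·y/J = 2.716 kip/in; f_ty = M·x/J = 1.254 kip/in.
Resultant f_max = √[f_tx² + (f_v + f_ty)²] = √[2.716² + (0.4823 + 1.254)²] = 3.224 kip/in.
Capacity per unit length: φr_n = 0.75 × 0.6 × 90 × (0.707 × 0.1875) = 5.369 kip/in.
3.224 ≤ 5.369 → adequate.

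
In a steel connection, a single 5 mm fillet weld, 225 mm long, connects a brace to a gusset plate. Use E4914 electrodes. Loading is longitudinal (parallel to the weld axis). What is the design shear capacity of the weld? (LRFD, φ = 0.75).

φR_n ≈ 175 kN

E49XX → F_EXX = 490 MPa.
Effective throat t_e = 0.707 × 5 = 3.535 mm.
Total length L = 225 mm; A_we = 3.535 × 225 = 795.4 mm².
F_nw = 0.6 F_EXX = 0.6 × 490 = 294 MPa.
φR_n = 0.75 × 294 × 795.4 × 10⁻³ = 175.4 kN.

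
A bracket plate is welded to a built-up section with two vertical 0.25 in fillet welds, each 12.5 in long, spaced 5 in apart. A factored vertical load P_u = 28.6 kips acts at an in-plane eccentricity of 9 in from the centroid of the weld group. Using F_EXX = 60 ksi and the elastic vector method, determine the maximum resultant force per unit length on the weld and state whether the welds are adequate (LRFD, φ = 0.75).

Total weld length L_w = 25 in. Treat welds as unit-width lines.
Polar moment about centroid: J = 2[d³/12 + d(b/2)²] = 2[12.5³/12 + 12.5×2.5²] = 481.8 in³.
Direct shear f_v = P/L_w = 28.6 / 25 = 1.144 kip/in (vertical).
Torsion M = P·e = 28.6 × 9 = 257.4 kip·in.
Critical point at (x, y) = (2.5, 6.25) from centroid. f_tx = M·y/J = 3.339 kip/in; f_ty = M·x/J = 1.336 kip/in.
Resultant f_max = √[f_tx² + (f_v + f_ty)²] = √[3.339² + (1.144 + 1.336)²] = 4.159 kip/in.
Capacity per unit length: φr_n = 0.75 × 0.6 × 60 × (0.707 × 0.25) = 4.772 kip/in.
4.159 ≤ 4.772 → adequate.

f_max ≈ 4.16 kip/in; adequate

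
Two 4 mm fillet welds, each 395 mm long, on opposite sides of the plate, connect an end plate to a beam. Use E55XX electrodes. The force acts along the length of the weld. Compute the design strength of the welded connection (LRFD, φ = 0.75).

E55XX → F_EXX = 550 MPa.
Effective throat t_e = 0.707 × 4 = 2.828 mm.
Total length L = 790 mm; A_we = 2.828 × 790 = 2234 mm².
F_nw = 0.6 F_EXX = 0.6 × 550 = 330 MPa.
φR_n = 0.75 × 330 × 2234 × 10⁻³ = 552.9 kN.

φR_n ≈ 553 kN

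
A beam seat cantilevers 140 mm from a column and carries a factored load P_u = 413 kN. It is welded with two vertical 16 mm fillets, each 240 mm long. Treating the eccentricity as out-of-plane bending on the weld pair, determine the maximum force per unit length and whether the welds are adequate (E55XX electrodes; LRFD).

f_max ≈ 3130 N/mm; NOT adequate

E55XX → F_EXX = 550 MPa.
L_w = 2 × 240 = 480 mm; section modulus (unit throat) S = 2 × L²/6 = 19200 mm².
Direct shear f_v = P/L_w = 413×10³/480 = 860.4 N/mm.
Moment M = P × e = 413×10³ × 140 = 57820000 N·mm; bending f_b = M/S = 3011 N/mm.
f_max = √(f_v² + f_b²) = √(860.4² + 3011²) = 3132 N/mm.
φr_n = 0.75 × 0.6 × 550 × (0.707 × 16) = 2800 N/mm → NOT adequate.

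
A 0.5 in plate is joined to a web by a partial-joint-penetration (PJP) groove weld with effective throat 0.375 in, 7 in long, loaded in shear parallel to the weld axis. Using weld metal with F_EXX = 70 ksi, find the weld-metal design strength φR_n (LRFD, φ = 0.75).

φR_n ≈ 82.7 kips

Effective throat (given) t_e = 0.375 in.
A_we = 0.375 × 7 = 2.625 in².
F_nw = 0.6 F_EXX = 42 ksi.
φR_n = 0.75 × 42 × 2.625 = 82.69 kips.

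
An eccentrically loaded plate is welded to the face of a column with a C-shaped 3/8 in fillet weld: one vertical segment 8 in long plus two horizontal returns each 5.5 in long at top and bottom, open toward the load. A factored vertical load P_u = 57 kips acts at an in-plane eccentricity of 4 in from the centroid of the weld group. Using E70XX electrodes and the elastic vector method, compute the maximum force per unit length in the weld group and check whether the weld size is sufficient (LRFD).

f_max ≈ 6.97 kip/in; adequate

E70XX → F_EXX = 70 ksi.
Total weld length L_w = 19 in. Treat welds as unit-width lines.
Centroid: x̄ = 2×5.5×2.75 / 19 = 1.592 in from the vertical weld.
Polar moment about centroid: J = I_x + I_y = [8³/12 + 2×5.5×4²] + [8×1.592² + 2(5.5³/12 + 5.5×1.158²)] = 281.4 in³.
Direct shear f_v = P/L_w = 57 / 19 = 3 kip/in (vertical).
Torsion M = P·e = 57 × 4 = 228 kip·in.
Critical point at (x, y) = (3.908, 4) from centroid. f_tx = M·y/J = 3.241 kip/in; f_ty = M·x/J = 3.166 kip/in.
Resultant f_max = √[f_tx² + (f_v + f_ty)²] = √[3.241² + (3 + 3.166)²] = 6.966 kip/in.
Capacity per unit length: φr_n = 0.75 × 0.6 × 70 × (0.707 × 0.375) = 8.351 kip/in.
6.966 ≤ 8.351 → adequate.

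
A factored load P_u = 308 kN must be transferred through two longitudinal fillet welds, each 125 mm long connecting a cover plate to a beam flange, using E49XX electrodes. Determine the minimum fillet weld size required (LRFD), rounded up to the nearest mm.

E49XX → F_EXX = 490 MPa.
Total weld length L = 250 mm.
Required throat t_e = P_u / (φ × 0.6 F_EXX × L) = 308 / (0.75 × 0.6 × 490 × 250 × 10⁻³) = 5.587 mm.
Required leg w = t_e / 0.707 = 7.903 mm → use 8 mm.

w = 8 mm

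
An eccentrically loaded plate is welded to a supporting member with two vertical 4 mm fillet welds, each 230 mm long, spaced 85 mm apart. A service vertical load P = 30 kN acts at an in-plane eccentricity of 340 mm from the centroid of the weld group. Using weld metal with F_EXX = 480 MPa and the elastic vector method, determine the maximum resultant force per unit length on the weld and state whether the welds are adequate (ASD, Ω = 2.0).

f_max ≈ 464 N/mm; NOT adequate

Total weld length L_w = 460 mm. Treat welds as unit-width lines.
Polar moment about centroid: J = 2[d³/12 + d(b/2)²] = 2[230³/12 + 230×42.5²] = 2859000 mm³.
Direct shear f_v = P/L_w = 30×10³ / 460 = 65.22 N/mm (vertical).
Torsion M = P·e = 30×10³ × 340 = 10200000 N·mm.
Critical point at (x, y) = (42.5, 115) from centroid. f_tx = M·y/J = 410.3 N/mm; f_ty = M·x/J = 151.6 N/mm.
Resultant f_max = √[f_tx² + (f_v + f_ty)²] = √[410.3² + (65.22 + 151.6)²] = 464.1 N/mm.
Capacity per unit length: r_n/Ω = (1/2.0) × 0.6 × 480 × (0.707 × 4) = 407.2 N/mm.
464.1 > 407.2 → NOT adequate.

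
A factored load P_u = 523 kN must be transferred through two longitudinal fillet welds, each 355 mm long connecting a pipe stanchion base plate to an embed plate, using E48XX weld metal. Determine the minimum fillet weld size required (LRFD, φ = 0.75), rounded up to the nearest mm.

w = 5 mm

E48XX → F_EXX = 480 MPa.
Total weld length L = 710 mm.
Required throat t_e = P_u / (φ × 0.6 F_EXX × L) = 523 / (0.75 × 0.6 × 480 × 710 × 10⁻³) = 3.41 mm.
Required leg w = t_e / 0.707 = 4.824 mm → use 5 mm.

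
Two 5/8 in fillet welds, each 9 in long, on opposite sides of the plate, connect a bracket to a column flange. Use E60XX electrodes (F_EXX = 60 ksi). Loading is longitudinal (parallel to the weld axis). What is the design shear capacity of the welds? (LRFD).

Effective throat t_e = 0.707 × 0.625 = 0.4419 in.
Total length L = 18 in; A_we = 0.4419 × 18 = 7.954 in².
F_nw = 0.6 F_EXX = 0.6 × 60 = 36 ksi.
φR_n = 0.75 × 36 × 7.954 = 214.8 kips.

φR_n ≈ 215 kips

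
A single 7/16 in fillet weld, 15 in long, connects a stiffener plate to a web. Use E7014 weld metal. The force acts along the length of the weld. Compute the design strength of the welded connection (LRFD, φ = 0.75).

φR_n ≈ 146 kip

E70XX → F_EXX = 70 ksi.
Effective throat t_e = 0.707 × 0.4375 = 0.3093 in.
Total length L = 15 in; A_we = 0.3093 × 15 = 4.64 in².
F_nw = 0.6 F_EXX = 0.6 × 70 = 42 ksi.
φR_n = 0.75 × 42 × 4.64 = 146.2 kip.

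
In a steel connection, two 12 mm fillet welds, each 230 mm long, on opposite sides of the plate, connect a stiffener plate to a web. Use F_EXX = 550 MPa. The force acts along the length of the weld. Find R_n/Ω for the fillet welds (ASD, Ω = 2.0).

R_n/Ω ≈ 644 kN

Effective throat t_e = 0.707 × 12 = 8.484 mm.
Total length L = 460 mm; A_we = 8.484 × 460 = 3903 mm².
F_nw = 0.6 F_EXX = 0.6 × 550 = 330 MPa.
R_n = 330 × 3903 × 10⁻³ = 1288 kN; R_n/Ω = 1288/2.0 = 643.9 kN.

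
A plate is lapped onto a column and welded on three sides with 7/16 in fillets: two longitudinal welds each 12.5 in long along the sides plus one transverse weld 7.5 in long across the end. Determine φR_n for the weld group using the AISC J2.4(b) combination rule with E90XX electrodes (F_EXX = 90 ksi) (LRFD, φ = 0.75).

t_e = 0.707 × 0.4375 = 0.3093 in.
R_nwl = 0.6 × 90 × 0.3093 × 25 = 417.6 kip (longitudinal, 2 welds).
R_nwt = 0.6 × 90 × 0.3093 × 7.5 = 125.3 kip (transverse, base value).
(i) R_nwl + R_nwt = 542.8 kip; (ii) 0.85 R_nwl + 1.5 R_nwt = 542.8 kip.
R_n = max = 542.8 kip [governs: (ii)]; φR_n = 407.1 kip.

φR_n ≈ 407 kip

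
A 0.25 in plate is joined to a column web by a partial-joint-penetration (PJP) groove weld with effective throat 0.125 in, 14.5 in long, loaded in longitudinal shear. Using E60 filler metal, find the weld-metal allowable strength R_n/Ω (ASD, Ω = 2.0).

E60XX → F_EXX = 60 ksi.
Effective throat (given) t_e = 0.125 in.
A_we = 0.125 × 14.5 = 1.812 in².
F_nw = 0.6 F_EXX = 36 ksi.
R_n/Ω = (36 × 1.812) / 2.0 = 32.62 kip.

R_n/Ω ≈ 32.6 kip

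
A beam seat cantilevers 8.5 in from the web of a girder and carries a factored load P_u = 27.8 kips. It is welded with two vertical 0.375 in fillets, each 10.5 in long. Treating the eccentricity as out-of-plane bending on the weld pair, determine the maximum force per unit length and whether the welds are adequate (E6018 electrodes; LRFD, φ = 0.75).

E60XX → F_EXX = 60 ksi.
L_w = 2 × 10.5 = 21 in; section modulus (unit throat) S = 2 × L²/6 = 36.75 in².
Direct shear f_v = P/L_w = 27.8/21 = 1.324 kip/in.
Moment M = P × e = 27.8 × 8.5 = 236.3 kip·in; bending f_b = M/S = 6.43 kip/in.
f_max = √(f_v² + f_b²) = √(1.324² + 6.43²) = 6.565 kip/in.
φr_n = 0.75 × 0.6 × 60 × (0.707 × 0.375) = 7.158 kip/in → adequate.

f_max ≈ 6.56 kip/in; adequate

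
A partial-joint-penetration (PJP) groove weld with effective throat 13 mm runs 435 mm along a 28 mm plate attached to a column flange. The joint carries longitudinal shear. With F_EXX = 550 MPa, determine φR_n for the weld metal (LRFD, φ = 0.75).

φR_n ≈ 1400 kN

Effective throat (given) t_e = 13 mm.
A_we = 13 × 435 = 5655 mm².
F_nw = 0.6 F_EXX = 330 MPa.
φR_n = 0.75 × 330 × 5655 × 10⁻³ = 1400 kN.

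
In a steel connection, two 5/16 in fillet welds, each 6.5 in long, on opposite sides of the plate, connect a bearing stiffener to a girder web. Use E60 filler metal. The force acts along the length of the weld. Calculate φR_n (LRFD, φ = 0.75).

φR_n ≈ 77.5 kips

E60XX → F_EXX = 60 ksi.
Effective throat t_e = 0.707 × 0.3125 = 0.2209 in.
Total length L = 13 in; A_we = 0.2209 × 13 = 2.872 in².
F_nw = 0.6 F_EXX = 0.6 × 60 = 36 ksi.
φR_n = 0.75 × 36 × 2.872 = 77.55 kips.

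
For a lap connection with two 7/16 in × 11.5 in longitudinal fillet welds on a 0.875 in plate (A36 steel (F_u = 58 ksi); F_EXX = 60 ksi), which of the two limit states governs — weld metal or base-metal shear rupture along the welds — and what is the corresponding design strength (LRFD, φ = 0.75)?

φR_n ≈ 192 kip (weld metal governs)

t_e = 0.707 × 0.4375 = 0.3093 in; L = 23 in.
Weld metal: φR_n = 0.75 × 0.6 × 60 × 0.3093 × 23 = 192.1 kip.
Base metal (shear rupture): φR_n = 0.75 × 0.6 × 58 × 0.875 × 23 = 525.3 kip.
Governing: weld metal.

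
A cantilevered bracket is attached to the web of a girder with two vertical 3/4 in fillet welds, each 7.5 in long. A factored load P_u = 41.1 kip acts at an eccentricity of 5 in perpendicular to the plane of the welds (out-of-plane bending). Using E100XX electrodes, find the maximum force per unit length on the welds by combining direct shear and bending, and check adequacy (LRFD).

E100XX → F_EXX = 100 ksi.
L_w = 2 × 7.5 = 15 in; section modulus (unit throat) S = 2 × L²/6 = 18.75 in².
Direct shear f_v = P/L_w = 41.1/15 = 2.74 kip/in.
Moment M = P × e = 41.1 × 5 = 205.5 kip·in; bending f_b = M/S = 10.96 kip/in.
f_max = √(f_v² + f_b²) = √(2.74² + 10.96²) = 11.3 kip/in.
φr_n = 0.75 × 0.6 × 100 × (0.707 × 0.75) = 23.86 kip/in → adequate.

f_max ≈ 11.3 kip/in; adequate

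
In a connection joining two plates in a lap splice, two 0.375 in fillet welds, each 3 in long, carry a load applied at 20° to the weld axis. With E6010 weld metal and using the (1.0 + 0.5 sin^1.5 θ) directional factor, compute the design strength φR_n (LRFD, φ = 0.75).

E60XX → F_EXX = 60 ksi.
t_e = 0.707 × 0.375 = 0.2651 in; A_we = 0.2651 × 6 = 1.591 in².
Directional factor: 1.0 + 0.5 sin^1.5(20°) = 1.1.
F_nw = 0.6 × 60 × 1.1 = 39.6 ksi.
φR_n = 0.75 × 39.6 × 1.591 = 47.25 kip.

φR_n ≈ 47.2 kip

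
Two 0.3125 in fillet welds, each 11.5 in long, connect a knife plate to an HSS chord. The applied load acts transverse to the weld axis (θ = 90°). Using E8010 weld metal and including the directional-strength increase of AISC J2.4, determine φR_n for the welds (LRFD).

E80XX → F_EXX = 80 ksi.
t_e = 0.707 × 0.3125 = 0.2209 in; A_we = 0.2209 × 23 = 5.082 in².
Directional factor: 1.0 + 0.5 sin^1.5(90°) = 1.5.
F_nw = 0.6 × 80 × 1.5 = 72 ksi.
φR_n = 0.75 × 72 × 5.082 = 274.4 kips.

φR_n ≈ 274 kips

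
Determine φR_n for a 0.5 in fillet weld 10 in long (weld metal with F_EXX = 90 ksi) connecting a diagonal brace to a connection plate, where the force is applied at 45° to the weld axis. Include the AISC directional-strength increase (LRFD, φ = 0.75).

φR_n ≈ 186 kips

t_e = 0.707 × 0.5 = 0.3535 in; A_we = 0.3535 × 10 = 3.535 in².
Directional factor: 1.0 + 0.5 sin^1.5(45°) = 1.297.
F_nw = 0.6 × 90 × 1.297 = 70.05 ksi.
φR_n = 0.75 × 70.05 × 3.535 = 185.7 kips.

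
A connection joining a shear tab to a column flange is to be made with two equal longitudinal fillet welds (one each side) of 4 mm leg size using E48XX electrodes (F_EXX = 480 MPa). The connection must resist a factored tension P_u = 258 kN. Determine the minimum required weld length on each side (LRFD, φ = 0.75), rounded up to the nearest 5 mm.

Throat t_e = 0.707 × 4 = 2.828 mm.
φr_n = 0.75 × 0.6 × 480 × 2.828 × 10⁻³ = 0.6108 kN/mm.
L_req = P_u / φr_n = 258 / 0.6108 = 422.4 mm total.
Per side: 422.4 / 2 = 211.2 mm.
Round up → use L = 215 mm on each side.

L = 215 mm on each side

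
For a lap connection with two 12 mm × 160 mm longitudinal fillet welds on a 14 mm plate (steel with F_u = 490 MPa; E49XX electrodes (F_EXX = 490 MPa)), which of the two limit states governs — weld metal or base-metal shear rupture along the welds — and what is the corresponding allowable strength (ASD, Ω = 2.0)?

R_n/Ω ≈ 399 kN (weld metal governs)

t_e = 0.707 × 12 = 8.484 mm; L = 320 mm.
Weld metal: R_n/Ω = (1/2.0) × 0.6 × 490 × 8.484 × 320 × 10⁻³ = 399.1 kN.
Base metal (shear rupture): R_n/Ω = (1/2.0) × 0.6 × 490 × 14 × 320 × 10⁻³ = 658.6 kN.
Governing: weld metal.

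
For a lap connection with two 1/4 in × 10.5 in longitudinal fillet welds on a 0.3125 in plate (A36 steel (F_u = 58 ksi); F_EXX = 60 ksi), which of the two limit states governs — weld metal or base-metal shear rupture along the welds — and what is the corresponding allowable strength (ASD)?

t_e = 0.707 × 0.25 = 0.1767 in; L = 21 in.
Weld metal: R_n/Ω = (1/2.0) × 0.6 × 60 × 0.1767 × 21 = 66.81 kips.
Base metal (shear rupture): R_n/Ω = (1/2.0) × 0.6 × 58 × 0.3125 × 21 = 114.2 kips.
Governing: weld metal.

R_n/Ω ≈ 66.8 kips (weld metal governs)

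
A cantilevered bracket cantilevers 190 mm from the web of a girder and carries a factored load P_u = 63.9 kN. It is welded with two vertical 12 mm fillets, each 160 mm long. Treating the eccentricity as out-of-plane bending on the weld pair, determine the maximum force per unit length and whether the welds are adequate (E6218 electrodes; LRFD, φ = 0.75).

f_max ≈ 1440 N/mm; adequate

E62XX → F_EXX = 620 MPa.
L_w = 2 × 160 = 320 mm; section modulus (unit throat) S = 2 × L²/6 = 8533 mm².
Direct shear f_v = P/L_w = 63.9×10³/320 = 199.7 N/mm.
Moment M = P × e = 63.9×10³ × 190 = 12141000 N·mm; bending f_b = M/S = 1423 N/mm.
f_max = √(f_v² + f_b²) = √(199.7² + 1423²) = 1437 N/mm.
φr_n = 0.75 × 0.6 × 620 × (0.707 × 12) = 2367 N/mm → adequate.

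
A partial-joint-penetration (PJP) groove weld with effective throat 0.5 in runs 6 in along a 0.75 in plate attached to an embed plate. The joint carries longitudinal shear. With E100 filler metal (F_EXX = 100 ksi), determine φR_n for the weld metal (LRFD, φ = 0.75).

Effective throat (given) t_e = 0.5 in.
A_we = 0.5 × 6 = 3 in².
F_nw = 0.6 F_EXX = 60 ksi.
φR_n = 0.75 × 60 × 3 = 135 kip.

φR_n ≈ 135 kip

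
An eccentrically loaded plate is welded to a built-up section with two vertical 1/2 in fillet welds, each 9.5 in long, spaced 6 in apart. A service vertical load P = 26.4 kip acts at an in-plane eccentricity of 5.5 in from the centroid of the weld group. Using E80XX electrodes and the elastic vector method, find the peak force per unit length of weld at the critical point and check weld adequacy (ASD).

f_max ≈ 3.54 kip/in; adequate

E80XX → F_EXX = 80 ksi.
Total weld length L_w = 19 in. Treat welds as unit-width lines.
Polar moment about centroid: J = 2[d³/12 + d(b/2)²] = 2[9.5³/12 + 9.5×3²] = 313.9 in³.
Direct shear f_v = P/L_w = 26.4 / 19 = 1.389 kip/in (vertical).
Torsion M = P·e = 26.4 × 5.5 = 145.2 kip·in.
Critical point at (x, y) = (3, 4.75) from centroid. f_tx = M·y/J = 2.197 kip/in; f_ty = M·x/J = 1.388 kip/in.
Resultant f_max = √[f_tx² + (f_v + f_ty)²] = √[2.197² + (1.389 + 1.388)²] = 3.541 kip/in.
Capacity per unit length: r_n/Ω = (1/2.0) × 0.6 × 80 × (0.707 × 0.5) = 8.484 kip/in.
3.541 ≤ 8.484 → adequate.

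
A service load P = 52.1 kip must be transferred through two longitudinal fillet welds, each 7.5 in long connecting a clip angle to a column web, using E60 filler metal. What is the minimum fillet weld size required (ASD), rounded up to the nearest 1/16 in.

w = 5/16 in

E60XX → F_EXX = 60 ksi.
Total weld length L = 15 in.
Required throat t_e = P × Ω / (0.6 F_EXX × L) = 52.1 × 2.0 / (0.6 × 60 × 15) = 0.193 in.
Required leg w = t_e / 0.707 = 0.2729 in → use 5/16 in.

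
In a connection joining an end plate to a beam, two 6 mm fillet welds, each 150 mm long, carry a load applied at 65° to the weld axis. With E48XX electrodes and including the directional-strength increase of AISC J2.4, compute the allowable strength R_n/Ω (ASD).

R_n/Ω ≈ 262 kN

E48XX → F_EXX = 480 MPa.
t_e = 0.707 × 6 = 4.242 mm; A_we = 4.242 × 300 = 1273 mm².
Directional factor: 1.0 + 0.5 sin^1.5(65°) = 1.431.
F_nw = 0.6 × 480 × 1.431 = 412.2 MPa.
R_n/Ω = (412.2 × 1273) / 2.0 × 10⁻³ = 262.3 kN.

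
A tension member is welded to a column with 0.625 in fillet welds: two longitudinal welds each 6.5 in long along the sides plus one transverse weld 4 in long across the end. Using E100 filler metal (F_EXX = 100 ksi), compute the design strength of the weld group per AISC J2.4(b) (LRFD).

φR_n ≈ 339 kips

t_e = 0.707 × 0.625 = 0.4419 in.
R_nwl = 0.6 × 100 × 0.4419 × 13 = 344.7 kips (longitudinal, 2 welds).
R_nwt = 0.6 × 100 × 0.4419 × 4 = 106 kips (transverse, base value).
(i) R_nwl + R_nwt = 450.7 kips; (ii) 0.85 R_nwl + 1.5 R_nwt = 452 kips.
R_n = max = 452 kips [governs: (ii)]; φR_n = 339 kips.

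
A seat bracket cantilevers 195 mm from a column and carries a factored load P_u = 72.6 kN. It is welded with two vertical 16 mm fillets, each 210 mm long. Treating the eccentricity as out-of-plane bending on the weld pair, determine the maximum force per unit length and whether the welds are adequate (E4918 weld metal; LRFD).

f_max ≈ 978 N/mm; adequate

E49XX → F_EXX = 490 MPa.
L_w = 2 × 210 = 420 mm; section modulus (unit throat) S = 2 × L²/6 = 14700 mm².
Direct shear f_v = P/L_w = 72.6×10³/420 = 172.9 N/mm.
Moment M = P × e = 72.6×10³ × 195 = 14157000 N·mm; bending f_b = M/S = 963.1 N/mm.
f_max = √(f_v² + f_b²) = √(172.9² + 963.1²) = 978.5 N/mm.
φr_n = 0.75 × 0.6 × 490 × (0.707 × 16) = 2494 N/mm → adequate.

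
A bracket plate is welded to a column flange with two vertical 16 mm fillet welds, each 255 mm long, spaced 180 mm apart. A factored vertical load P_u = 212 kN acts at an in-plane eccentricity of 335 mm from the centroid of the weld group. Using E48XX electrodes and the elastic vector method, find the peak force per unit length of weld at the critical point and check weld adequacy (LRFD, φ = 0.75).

f_max ≈ 1880 N/mm; adequate

E48XX → F_EXX = 480 MPa.
Total weld length L_w = 510 mm. Treat welds as unit-width lines.
Polar moment about centroid: J = 2[d³/12 + d(b/2)²] = 2[255³/12 + 255×90²] = 6895000 mm³.
Direct shear f_v = P/L_w = 212×10³ / 510 = 415.7 N/mm (vertical).
Torsion M = P·e = 212×10³ × 335 = 71020000 N·mm.
Critical point at (x, y) = (90, 127.5) from centroid. f_tx = M·y/J = 1313 N/mm; f_ty = M·x/J = 927.1 N/mm.
Resultant f_max = √[f_tx² + (f_v + f_ty)²] = √[1313² + (415.7 + 927.1)²] = 1878 N/mm.
Capacity per unit length: φr_n = 0.75 × 0.6 × 480 × (0.707 × 16) = 2443 N/mm.
1878 ≤ 2443 → adequate.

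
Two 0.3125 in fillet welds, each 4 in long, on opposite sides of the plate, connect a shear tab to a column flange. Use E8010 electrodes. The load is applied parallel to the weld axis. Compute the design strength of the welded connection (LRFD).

E80XX → F_EXX = 80 ksi.
Effective throat t_e = 0.707 × 0.3125 = 0.2209 in.
Total length L = 8 in; A_we = 0.2209 × 8 = 1.767 in².
F_nw = 0.6 F_EXX = 0.6 × 80 = 48 ksi.
φR_n = 0.75 × 48 × 1.767 = 63.63 kip.

φR_n ≈ 63.6 kip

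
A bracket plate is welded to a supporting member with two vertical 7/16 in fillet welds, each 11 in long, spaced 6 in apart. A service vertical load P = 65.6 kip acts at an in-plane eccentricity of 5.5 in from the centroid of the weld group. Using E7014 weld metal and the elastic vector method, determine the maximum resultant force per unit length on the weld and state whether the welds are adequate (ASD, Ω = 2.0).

f_max ≈ 7.3 kip/in; NOT adequate

E70XX → F_EXX = 70 ksi.
Total weld length L_w = 22 in. Treat welds as unit-width lines.
Polar moment about centroid: J = 2[d³/12 + d(b/2)²] = 2[11³/12 + 11×3²] = 419.8 in³.
Direct shear f_v = P/L_w = 65.6 / 22 = 2.982 kip/in (vertical).
Torsion M = P·e = 65.6 × 5.5 = 360.8 kip·in.
Critical point at (x, y) = (3, 5.5) from centroid. f_tx = M·y/J = 4.727 kip/in; f_ty = M·x/J = 2.578 kip/in.
Resultant f_max = √[f_tx² + (f_v + f_ty)²] = √[4.727² + (2.982 + 2.578)²] = 7.298 kip/in.
Capacity per unit length: r_n/Ω = (1/2.0) × 0.6 × 70 × (0.707 × 0.4375) = 6.496 kip/in.
7.298 > 6.496 → NOT adequate.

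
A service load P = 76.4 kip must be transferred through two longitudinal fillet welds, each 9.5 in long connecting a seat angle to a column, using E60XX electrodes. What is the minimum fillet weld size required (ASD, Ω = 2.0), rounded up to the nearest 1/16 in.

E60XX → F_EXX = 60 ksi.
Total weld length L = 19 in.
Required throat t_e = P × Ω / (0.6 F_EXX × L) = 76.4 × 2.0 / (0.6 × 60 × 19) = 0.2234 in.
Required leg w = t_e / 0.707 = 0.316 in → use 3/8 in.

w = 3/8 in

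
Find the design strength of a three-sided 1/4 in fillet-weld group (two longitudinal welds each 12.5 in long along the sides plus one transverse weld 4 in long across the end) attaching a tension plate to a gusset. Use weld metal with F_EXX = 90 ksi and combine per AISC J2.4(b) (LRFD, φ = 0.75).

t_e = 0.707 × 0.25 = 0.1767 in.
R_nwl = 0.6 × 90 × 0.1767 × 25 = 238.6 kip (longitudinal, 2 welds).
R_nwt = 0.6 × 90 × 0.1767 × 4 = 38.18 kip (transverse, base value).
(i) R_nwl + R_nwt = 276.8 kip; (ii) 0.85 R_nwl + 1.5 R_nwt = 260.1 kip.
R_n = max = 276.8 kip [governs: (i)]; φR_n = 207.6 kip.

φR_n ≈ 208 kip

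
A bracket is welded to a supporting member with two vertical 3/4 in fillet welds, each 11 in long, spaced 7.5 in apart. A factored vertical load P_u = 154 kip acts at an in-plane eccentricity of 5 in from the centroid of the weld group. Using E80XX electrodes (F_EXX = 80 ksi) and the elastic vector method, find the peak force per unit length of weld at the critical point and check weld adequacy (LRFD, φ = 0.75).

Total weld length L_w = 22 in. Treat welds as unit-width lines.
Polar moment about centroid: J = 2[d³/12 + d(b/2)²] = 2[11³/12 + 11×3.75²] = 531.2 in³.
Direct shear f_v = P/L_w = 154 / 22 = 7 kip/in (vertical).
Torsion M = P·e = 154 × 5 = 770 kip·in.
Critical point at (x, y) = (3.75, 5.5) from centroid. f_tx = M·y/J = 7.972 kip/in; f_ty = M·x/J = 5.436 kip/in.
Resultant f_max = √[f_tx² + (f_v + f_ty)²] = √[7.972² + (7 + 5.436)²] = 14.77 kip/in.
Capacity per unit length: φr_n = 0.75 × 0.6 × 80 × (0.707 × 0.75) = 19.09 kip/in.
14.77 ≤ 19.09 → adequate.

f_max ≈ 14.8 kip/in; adequate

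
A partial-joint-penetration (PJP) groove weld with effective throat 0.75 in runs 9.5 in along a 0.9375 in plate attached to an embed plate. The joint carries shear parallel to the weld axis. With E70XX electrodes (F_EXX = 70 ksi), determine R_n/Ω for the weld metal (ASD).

Effective throat (given) t_e = 0.75 in.
A_we = 0.75 × 9.5 = 7.125 in².
F_nw = 0.6 F_EXX = 42 ksi.
R_n/Ω = (42 × 7.125) / 2.0 = 149.6 kips.

R_n/Ω ≈ 150 kips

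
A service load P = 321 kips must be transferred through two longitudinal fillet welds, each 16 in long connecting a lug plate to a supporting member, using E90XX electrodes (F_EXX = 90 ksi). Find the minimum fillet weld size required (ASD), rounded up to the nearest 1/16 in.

w = 9/16 in

Total weld length L = 32 in.
Required throat t_e = P × Ω / (0.6 F_EXX × L) = 321 × 2.0 / (0.6 × 90 × 32) = 0.3715 in.
Required leg w = t_e / 0.707 = 0.5255 in → use 9/16 in.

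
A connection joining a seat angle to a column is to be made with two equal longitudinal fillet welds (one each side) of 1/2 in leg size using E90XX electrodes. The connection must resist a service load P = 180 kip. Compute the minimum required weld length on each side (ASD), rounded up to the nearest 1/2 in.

E90XX → F_EXX = 90 ksi.
Throat t_e = 0.707 × 0.5 = 0.3535 in.
r_n/Ω = (0.6 × 90 × 0.3535) / 2.0 = 9.544 kip/in.
L_req = P / (r_n/Ω) = 180 / 9.544 = 18.86 in total.
Per side: 18.86 / 2 = 9.43 in.
Round up → use L = 9.5 in on each side.

L = 9.5 in on each side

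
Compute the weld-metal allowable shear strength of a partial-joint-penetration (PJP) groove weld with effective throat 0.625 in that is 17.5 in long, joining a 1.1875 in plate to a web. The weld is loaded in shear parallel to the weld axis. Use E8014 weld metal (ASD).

R_n/Ω ≈ 262 kip

E80XX → F_EXX = 80 ksi.
Effective throat (given) t_e = 0.625 in.
A_we = 0.625 × 17.5 = 10.94 in².
F_nw = 0.6 F_EXX = 48 ksi.
R_n/Ω = (48 × 10.94) / 2.0 = 262.5 kip.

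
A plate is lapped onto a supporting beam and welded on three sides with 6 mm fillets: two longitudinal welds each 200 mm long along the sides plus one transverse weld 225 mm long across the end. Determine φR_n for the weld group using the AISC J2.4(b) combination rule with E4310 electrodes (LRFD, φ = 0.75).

φR_n ≈ 556 kN

E43XX → F_EXX = 430 MPa.
t_e = 0.707 × 6 = 4.242 mm.
R_nwl = 0.6 × 430 × 4.242 × 400 × 10⁻³ = 437.8 kN (longitudinal, 2 welds).
R_nwt = 0.6 × 430 × 4.242 × 225 × 10⁻³ = 246.2 kN (transverse, base value).
(i) R_nwl + R_nwt = 684 kN; (ii) 0.85 R_nwl + 1.5 R_nwt = 741.5 kN.
R_n = max = 741.5 kN [governs: (ii)]; φR_n = 556.1 kN.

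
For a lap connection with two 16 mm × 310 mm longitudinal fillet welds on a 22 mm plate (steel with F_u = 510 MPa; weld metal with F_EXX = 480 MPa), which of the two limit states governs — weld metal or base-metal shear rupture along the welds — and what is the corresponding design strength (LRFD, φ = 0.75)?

φR_n ≈ 1510 kN (weld metal governs)

t_e = 0.707 × 16 = 11.31 mm; L = 620 mm.
Weld metal: φR_n = 0.75 × 0.6 × 480 × 11.31 × 620 × 10⁻³ = 1515 kN.
Base metal (shear rupture): φR_n = 0.75 × 0.6 × 510 × 22 × 620 × 10⁻³ = 3130 kN.
Governing: weld metal.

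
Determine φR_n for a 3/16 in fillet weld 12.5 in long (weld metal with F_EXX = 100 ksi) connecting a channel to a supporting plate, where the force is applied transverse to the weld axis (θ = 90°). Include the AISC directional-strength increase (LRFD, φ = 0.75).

φR_n ≈ 112 kips

t_e = 0.707 × 0.1875 = 0.1326 in; A_we = 0.1326 × 12.5 = 1.657 in².
Directional factor: 1.0 + 0.5 sin^1.5(90°) = 1.5.
F_nw = 0.6 × 100 × 1.5 = 90 ksi.
φR_n = 0.75 × 90 × 1.657 = 111.8 kips.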